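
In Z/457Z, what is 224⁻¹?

By the extended Euclidean algorithm:
457 = 2*224 + 9
224 = 24*9 + 8
9 = 1*8 + 1
8 = 8*1 + 0
gcd(224, 457) = 1, so the inverse exists.
Back-substitute for 1:
1 = 1*9 − 1*8
  = −1*224 + 25*9
  = 25*457 − 51*224
So 224⁻¹ ≡ −51 ≡ 406 (mod 457).

406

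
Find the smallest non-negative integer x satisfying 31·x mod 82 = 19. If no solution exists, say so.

gcd(31, 82) = 1, so a unique solution mod 82 exists.
31⁻¹ ≡ 45 (mod 82).
x ≡ 45·19 ≡ 35 (mod 82).

35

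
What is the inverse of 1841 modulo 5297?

2086

5297 = 2×1841 + 1615
1841 = 1×1615 + 226
1615 = 7×226 + 33
226 = 6×33 + 28
33 = 1×28 + 5
28 = 5×5 + 3
5 = 1×3 + 2
3 = 1×2 + 1
2 = 2×1 + 0
gcd(1841, 5297) = 1, so the inverse exists.
Bézout: 1 = −725×5297 + 2086×1841.
So 1841⁻¹ ≡ 2086 (mod 5297).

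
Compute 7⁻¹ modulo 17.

17 = 2×7 + 3
7 = 2×3 + 1
3 = 3×1 + 0
gcd(7, 17) = 1, so the inverse exists.
Back-substitute for 1:
1 = 1×7 − 2×3
  = −2×17 + 5×7
So 7⁻¹ ≡ 5 (mod 17).

5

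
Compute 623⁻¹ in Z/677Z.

By the extended Euclidean algorithm:
677 = 1*623 + 54
623 = 11*54 + 29
54 = 1*29 + 25
29 = 1*25 + 4
25 = 6*4 + 1
4 = 4*1 + 0
gcd(623, 677) = 1, so the inverse exists.
Bézout: 1 = 150*677 − 163*623.
So 623⁻¹ ≡ −163 ≡ 514 (mod 677).

514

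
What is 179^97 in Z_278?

161

Using repeated squaring:
97 in binary is 1100001, i.e. 97 = 64 + 32 + 1.
179^1 ≡ 179 (mod 278)
179^2 ≡ 179^2 = 32041 ≡ 71 (mod 278)
179^4 ≡ 71^2 = 5041 ≡ 37 (mod 278)
179^8 ≡ 37^2 = 1369 ≡ 257 (mod 278)
179^16 ≡ 257^2 = 66049 ≡ 163 (mod 278)
179^32 ≡ 163^2 = 26569 ≡ 159 (mod 278)
179^64 ≡ 159^2 = 25281 ≡ 261 (mod 278)
179^97 = 179^64 * 179^32 * 179^1 ≡ 261 * 159 * 179 (mod 278).
Accumulate the product:
261 * 159 = 41499 ≡ 77
77 * 179 = 13783 ≡ 161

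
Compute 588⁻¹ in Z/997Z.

997 = 1×588 + 409
588 = 1×409 + 179
409 = 2×179 + 51
179 = 3×51 + 26
51 = 1×26 + 25
26 = 1×25 + 1
25 = 25×1 + 0
gcd(588, 997) = 1, so the inverse exists.
Bézout: 1 = −23×997 + 39×588.
So 588⁻¹ ≡ 39 (mod 997).

39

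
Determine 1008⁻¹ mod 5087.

By the extended Euclidean algorithm:
5087 = 5*1008 + 47
1008 = 21*47 + 21
47 = 2*21 + 5
21 = 4*5 + 1
5 = 5*1 + 0
gcd(1008, 5087) = 1, so the inverse exists.
Back-substitute for 1:
1 = 1*21 − 4*5
  = −4*47 + 9*21
  = 9*1008 − 193*47
  = −193*5087 + 974*1008
So 1008⁻¹ ≡ 974 (mod 5087).

974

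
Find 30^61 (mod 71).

By square-and-multiply:
61 in binary is 111101, i.e. 61 = 32 + 16 + 8 + 4 + 1.
30^1 ≡ 30 (mod 71)
30^2 ≡ 30^2 = 900 ≡ 48 (mod 71)
30^4 ≡ 48^2 = 2304 ≡ 32 (mod 71)
30^8 ≡ 32^2 = 1024 ≡ 30 (mod 71)
30^16 ≡ 30^2 = 900 ≡ 48 (mod 71)
30^32 ≡ 48^2 = 2304 ≡ 32 (mod 71)
30^61 = 30^32 · 30^16 · 30^8 · 30^4 · 30^1 ≡ 32 · 48 · 30 · 32 · 30 (mod 71).
Accumulate the product:
32 · 48 = 1536 ≡ 45
45 · 30 = 1350 ≡ 1
1 · 32 = 32
32 · 30 = 960 ≡ 37

37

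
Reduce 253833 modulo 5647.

5365

253833 = 44×5647 + 5365, so 253833 ≡ 5365 (mod 5647).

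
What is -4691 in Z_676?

-4691 = -7*676 + 41, so -4691 ≡ 41 (mod 676).

41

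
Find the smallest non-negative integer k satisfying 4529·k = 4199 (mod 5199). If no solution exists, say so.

gcd(4529, 5199) = 1, so a unique solution mod 5199 exists.
4529⁻¹ ≡ 1001 (mod 5199).
k ≡ 1001·4199 ≡ 2407 (mod 5199).

2407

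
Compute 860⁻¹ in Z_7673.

6986

By the extended Euclidean algorithm:
7673 = 8*860 + 793
860 = 1*793 + 67
793 = 11*67 + 56
67 = 1*56 + 11
56 = 5*11 + 1
11 = 11*1 + 0
gcd(860, 7673) = 1, so the inverse exists.
Bézout: 1 = 77*7673 − 687*860.
So 860⁻¹ ≡ −687 ≡ 6986 (mod 7673).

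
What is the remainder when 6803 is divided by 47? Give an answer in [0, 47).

35

6803 = 144*47 + 35, so 6803 ≡ 35 (mod 47).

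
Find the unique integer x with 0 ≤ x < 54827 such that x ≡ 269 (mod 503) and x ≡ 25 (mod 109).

503⁻¹ mod 109: 503*96 ≡ 1 (mod 109), so 503⁻¹ ≡ 96.
x = 269 + 503*((25 − 269)*96 mod 109) = 269 + 503*11 = 5802.
Check: 5802 mod 503 = 269, 5802 mod 109 = 25. ✓

5802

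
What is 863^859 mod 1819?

769

By square-and-multiply:
859 in binary is 1101011011, i.e. 859 = 512 + 256 + 64 + 16 + 8 + 2 + 1.
863^1 ≡ 863 (mod 1819)
863^2 ≡ 863^2 = 744769 ≡ 798 (mod 1819)
863^4 ≡ 798^2 = 636804 ≡ 154 (mod 1819)
863^8 ≡ 154^2 = 23716 ≡ 69 (mod 1819)
863^16 ≡ 69^2 = 4761 ≡ 1123 (mod 1819)
863^32 ≡ 1123^2 = 1261129 ≡ 562 (mod 1819)
863^64 ≡ 562^2 = 315844 ≡ 1157 (mod 1819)
863^128 ≡ 1157^2 = 1338649 ≡ 1684 (mod 1819)
863^256 ≡ 1684^2 = 2835856 ≡ 35 (mod 1819)
863^512 ≡ 35^2 = 1225 (mod 1819)
863^859 = 863^512 · 863^256 · 863^64 · 863^16 · 863^8 · 863^2 · 863^1 ≡ 1225 · 35 · 1157 · 1123 · 69 · 798 · 863 (mod 1819).
Accumulate the product:
1225 · 35 = 42875 ≡ 1038
1038 · 1157 = 1200966 ≡ 426
426 · 1123 = 478398 ≡ 1
1 · 69 = 69
69 · 798 = 55062 ≡ 492
492 · 863 = 424596 ≡ 769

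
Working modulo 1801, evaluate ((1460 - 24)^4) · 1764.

1460 - 24 = 1436
(1436)^4 ≡ 600 (mod 1801)
600 · 1764 = 1058400 ≡ 1213 (mod 1801)

1213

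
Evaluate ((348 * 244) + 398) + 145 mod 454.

348 * 244 = 84912 ≡ 14 (mod 454)
14 + 398 = 412
412 + 145 = 557 ≡ 103 (mod 454)

103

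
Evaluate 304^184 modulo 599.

432

Compute successive squares:
184 in binary is 10111000, i.e. 184 = 128 + 32 + 16 + 8.
304^1 ≡ 304 (mod 599)
304^2 ≡ 304^2 = 92416 ≡ 170 (mod 599)
304^4 ≡ 170^2 = 28900 ≡ 148 (mod 599)
304^8 ≡ 148^2 = 21904 ≡ 340 (mod 599)
304^16 ≡ 340^2 = 115600 ≡ 592 (mod 599)
304^32 ≡ 592^2 = 350464 ≡ 49 (mod 599)
304^64 ≡ 49^2 = 2401 ≡ 5 (mod 599)
304^128 ≡ 5^2 = 25 (mod 599)
304^184 = 304^128 · 304^32 · 304^16 · 304^8 ≡ 25 · 49 · 592 · 340 (mod 599).
Accumulate the product:
25 · 49 = 1225 ≡ 27
27 · 592 = 15984 ≡ 410
410 · 340 = 139400 ≡ 432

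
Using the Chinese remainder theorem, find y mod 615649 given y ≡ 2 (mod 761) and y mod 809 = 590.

144592

761⁻¹ mod 809: 761·691 ≡ 1 (mod 809), so 761⁻¹ ≡ 691.
y = 2 + 761·((590 − 2)·691 mod 809) = 2 + 761·190 = 144592.
Check: 144592 mod 761 = 2, 144592 mod 809 = 590. ✓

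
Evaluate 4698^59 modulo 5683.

4698^1 ≡ 4698 (mod 5683)
4698^2 ≡ 4698^2 = 22071204 ≡ 4115 (mod 5683)
4698^4 ≡ 4115^2 = 16933225 ≡ 3568 (mod 5683)
4698^8 ≡ 3568^2 = 12730624 ≡ 704 (mod 5683)
4698^16 ≡ 704^2 = 495616 ≡ 1195 (mod 5683)
4698^32 ≡ 1195^2 = 1428025 ≡ 1592 (mod 5683)
4698^59 = 4698^32 * 4698^16 * 4698^8 * 4698^2 * 4698^1 ≡ 1592 * 1195 * 704 * 4115 * 4698 (mod 5683).
Accumulate the product:
1592 * 1195 = 1902440 ≡ 4318
4318 * 704 = 3039872 ≡ 5150
5150 * 4115 = 21192250 ≡ 343
343 * 4698 = 1611414 ≡ 3125

3125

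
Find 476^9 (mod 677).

36

Compute successive squares:
9 in binary is 1001, i.e. 9 = 8 + 1.
476^1 ≡ 476 (mod 677)
476^2 ≡ 476^2 = 226576 ≡ 458 (mod 677)
476^4 ≡ 458^2 = 209764 ≡ 571 (mod 677)
476^8 ≡ 571^2 = 326041 ≡ 404 (mod 677)
476^9 = 476^8 · 476^1 ≡ 404 · 476 (mod 677).
404 · 476 = 192304 ≡ 36 (mod 677).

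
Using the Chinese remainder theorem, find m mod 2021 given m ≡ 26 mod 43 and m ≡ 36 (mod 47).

929

43⁻¹ mod 47: 43*35 ≡ 1 (mod 47), so 43⁻¹ ≡ 35.
m = 26 + 43*((36 − 26)*35 mod 47) = 26 + 43*21 = 929.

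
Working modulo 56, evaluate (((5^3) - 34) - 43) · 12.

(5)^3 ≡ 13 (mod 56)
13 - 34 = -21 ≡ 35 (mod 56)
35 - 43 = -8 ≡ 48 (mod 56)
48 · 12 = 576 ≡ 16 (mod 56)

16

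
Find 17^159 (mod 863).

816

Compute successive squares:
159 in binary is 10011111, i.e. 159 = 128 + 16 + 8 + 4 + 2 + 1.
17^1 ≡ 17 (mod 863)
17^2 ≡ 17^2 = 289 (mod 863)
17^4 ≡ 289^2 = 83521 ≡ 673 (mod 863)
17^8 ≡ 673^2 = 452929 ≡ 717 (mod 863)
17^16 ≡ 717^2 = 514089 ≡ 604 (mod 863)
17^32 ≡ 604^2 = 364816 ≡ 630 (mod 863)
17^64 ≡ 630^2 = 396900 ≡ 783 (mod 863)
17^128 ≡ 783^2 = 613089 ≡ 359 (mod 863)
17^159 = 17^128 * 17^16 * 17^8 * 17^4 * 17^2 * 17^1 ≡ 359 * 604 * 717 * 673 * 289 * 17 (mod 863).
Accumulate the product:
359 * 604 = 216836 ≡ 223
223 * 717 = 159891 ≡ 236
236 * 673 = 158828 ≡ 36
36 * 289 = 10404 ≡ 48
48 * 17 = 816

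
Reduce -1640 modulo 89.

51

-1640 = -19·89 + 51, so -1640 ≡ 51 (mod 89).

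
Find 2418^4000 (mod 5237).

4000 in binary is 111110100000, i.e. 4000 = 2048 + 1024 + 512 + 256 + 128 + 32.
2418^1 ≡ 2418 (mod 5237)
2418^2 ≡ 2418^2 = 5846724 ≡ 2232 (mod 5237)
2418^4 ≡ 2232^2 = 4981824 ≡ 1437 (mod 5237)
2418^8 ≡ 1437^2 = 2064969 ≡ 1591 (mod 5237)
2418^16 ≡ 1591^2 = 2531281 ≡ 1810 (mod 5237)
2418^32 ≡ 1810^2 = 3276100 ≡ 2975 (mod 5237)
2418^64 ≡ 2975^2 = 8850625 ≡ 95 (mod 5237)
2418^128 ≡ 95^2 = 9025 ≡ 3788 (mod 5237)
2418^256 ≡ 3788^2 = 14348944 ≡ 4801 (mod 5237)
2418^512 ≡ 4801^2 = 23049601 ≡ 1564 (mod 5237)
2418^1024 ≡ 1564^2 = 2446096 ≡ 417 (mod 5237)
2418^2048 ≡ 417^2 = 173889 ≡ 1068 (mod 5237)
2418^4000 = 2418^2048 · 2418^1024 · 2418^512 · 2418^256 · 2418^128 · 2418^32 ≡ 1068 · 417 · 1564 · 4801 · 3788 · 2975 (mod 5237).
Accumulate the product:
1068 · 417 = 445356 ≡ 211
211 · 1564 = 330004 ≡ 73
73 · 4801 = 350473 ≡ 4831
4831 · 3788 = 18299828 ≡ 1750
1750 · 2975 = 5206250 ≡ 672

672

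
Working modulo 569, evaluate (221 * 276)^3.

482

221 * 276 = 60996 ≡ 113 (mod 569)
(113)^3 ≡ 482 (mod 569)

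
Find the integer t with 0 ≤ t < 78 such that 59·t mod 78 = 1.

By the extended Euclidean algorithm:
78 = 1·59 + 19
59 = 3·19 + 2
19 = 9·2 + 1
2 = 2·1 + 0
gcd(59, 78) = 1, so the inverse exists.
Bézout: 1 = 28·78 − 37·59.
So 59⁻¹ ≡ −37 ≡ 41 (mod 78).

41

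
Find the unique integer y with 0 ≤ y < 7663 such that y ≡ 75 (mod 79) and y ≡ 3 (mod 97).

391

79⁻¹ mod 97: 79·70 ≡ 1 (mod 97), so 79⁻¹ ≡ 70.
y = 75 + 79·((3 − 75)·70 mod 97) = 75 + 79·4 = 391.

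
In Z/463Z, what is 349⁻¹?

Run the extended Euclidean algorithm:
463 = 1×349 + 114
349 = 3×114 + 7
114 = 16×7 + 2
7 = 3×2 + 1
2 = 2×1 + 0
gcd(349, 463) = 1, so the inverse exists.
Back-substitute for 1:
1 = 1×7 − 3×2
  = −3×114 + 49×7
  = 49×349 − 150×114
  = −150×463 + 199×349
So 349⁻¹ ≡ 199 (mod 463).

199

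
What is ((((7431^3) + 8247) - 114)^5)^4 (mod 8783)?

6925

(7431)^3 ≡ 7983 (mod 8783)
7983 + 8247 = 16230 ≡ 7447 (mod 8783)
7447 - 114 = 7333
(7333)^5 ≡ 4617 (mod 8783)
(4617)^4 ≡ 6925 (mod 8783)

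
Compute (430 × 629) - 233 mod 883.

430 × 629 = 270470 ≡ 272 (mod 883)
272 - 233 = 39

39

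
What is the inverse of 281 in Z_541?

335

Run the extended Euclidean algorithm:
541 = 1*281 + 260
281 = 1*260 + 21
260 = 12*21 + 8
21 = 2*8 + 5
8 = 1*5 + 3
5 = 1*3 + 2
3 = 1*2 + 1
2 = 2*1 + 0
gcd(281, 541) = 1, so the inverse exists.
Back-substitute for 1:
1 = 1*3 − 1*2
  = −1*5 + 2*3
  = 2*8 − 3*5
  = −3*21 + 8*8
  = 8*260 − 99*21
  = −99*281 + 107*260
  = 107*541 − 206*281
So 281⁻¹ ≡ −206 ≡ 335 (mod 541).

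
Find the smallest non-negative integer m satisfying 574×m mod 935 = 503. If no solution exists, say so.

gcd(574, 935) = 1, so a unique solution mod 935 exists.
574⁻¹ ≡ 259 (mod 935).
m ≡ 259×503 ≡ 312 (mod 935).

312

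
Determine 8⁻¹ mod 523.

327

523 = 65*8 + 3
8 = 2*3 + 2
3 = 1*2 + 1
2 = 2*1 + 0
gcd(8, 523) = 1, so the inverse exists.
Back-substitute for 1:
1 = 1*3 − 1*2
  = −1*8 + 3*3
  = 3*523 − 196*8
So 8⁻¹ ≡ −196 ≡ 327 (mod 523).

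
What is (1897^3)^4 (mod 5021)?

1366

(1897)^3 ≡ 4652 (mod 5021)
(4652)^4 ≡ 1366 (mod 5021)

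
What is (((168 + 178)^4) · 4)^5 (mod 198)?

166

168 + 178 = 346 ≡ 148 (mod 198)
(148)^4 ≡ 130 (mod 198)
130 · 4 = 520 ≡ 124 (mod 198)
(124)^5 ≡ 166 (mod 198)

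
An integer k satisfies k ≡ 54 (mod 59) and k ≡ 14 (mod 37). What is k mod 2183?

59⁻¹ mod 37: 59*32 ≡ 1 (mod 37), so 59⁻¹ ≡ 32.
k = 54 + 59*((14 − 54)*32 mod 37) = 54 + 59*15 = 939.
Check: 939 mod 59 = 54, 939 mod 37 = 14. ✓

939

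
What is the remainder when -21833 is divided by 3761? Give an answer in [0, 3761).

733

-21833 = -6·3761 + 733, so -21833 ≡ 733 (mod 3761).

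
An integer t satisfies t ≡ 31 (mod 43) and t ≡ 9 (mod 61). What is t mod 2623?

375

43⁻¹ mod 61: 43*44 ≡ 1 (mod 61), so 43⁻¹ ≡ 44.
t = 31 + 43*((9 − 31)*44 mod 61) = 31 + 43*8 = 375.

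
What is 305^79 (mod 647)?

79 in binary is 1001111, i.e. 79 = 64 + 8 + 4 + 2 + 1.
305^1 ≡ 305 (mod 647)
305^2 ≡ 305^2 = 93025 ≡ 504 (mod 647)
305^4 ≡ 504^2 = 254016 ≡ 392 (mod 647)
305^8 ≡ 392^2 = 153664 ≡ 325 (mod 647)
305^16 ≡ 325^2 = 105625 ≡ 164 (mod 647)
305^32 ≡ 164^2 = 26896 ≡ 369 (mod 647)
305^64 ≡ 369^2 = 136161 ≡ 291 (mod 647)
305^79 = 305^64 · 305^8 · 305^4 · 305^2 · 305^1 ≡ 291 · 325 · 392 · 504 · 305 (mod 647).
Accumulate the product:
291 · 325 = 94575 ≡ 113
113 · 392 = 44296 ≡ 300
300 · 504 = 151200 ≡ 449
449 · 305 = 136945 ≡ 428

428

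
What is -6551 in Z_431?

-6551 = -16×431 + 345, so -6551 ≡ 345 (mod 431).

345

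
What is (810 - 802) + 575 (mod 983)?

583

810 - 802 = 8
8 + 575 = 583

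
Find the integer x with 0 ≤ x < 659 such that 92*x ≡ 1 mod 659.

Run the extended Euclidean algorithm:
659 = 7·92 + 15
92 = 6·15 + 2
15 = 7·2 + 1
2 = 2·1 + 0
gcd(92, 659) = 1, so the inverse exists.
Back-substitute for 1:
1 = 1·15 − 7·2
  = −7·92 + 43·15
  = 43·659 − 308·92
So 92⁻¹ ≡ −308 ≡ 351 (mod 659).

351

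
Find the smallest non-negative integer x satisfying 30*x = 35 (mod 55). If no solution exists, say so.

gcd(30, 55) = 5, and 5 | 35, so solutions exist.
Divide through by 5: 6*x mod 11 = 7.
6⁻¹ ≡ 2 (mod 11).
x ≡ 2*7 ≡ 3 (mod 11).
The smallest non-negative solution is x = 3.

3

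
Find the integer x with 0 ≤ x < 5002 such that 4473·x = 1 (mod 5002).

Run the extended Euclidean algorithm:
5002 = 1*4473 + 529
4473 = 8*529 + 241
529 = 2*241 + 47
241 = 5*47 + 6
47 = 7*6 + 5
6 = 1*5 + 1
5 = 5*1 + 0
gcd(4473, 5002) = 1, so the inverse exists.
Back-substitute for 1:
1 = 1*6 − 1*5
  = −1*47 + 8*6
  = 8*241 − 41*47
  = −41*529 + 90*241
  = 90*4473 − 761*529
  = −761*5002 + 851*4473
So 4473⁻¹ ≡ 851 (mod 5002).

851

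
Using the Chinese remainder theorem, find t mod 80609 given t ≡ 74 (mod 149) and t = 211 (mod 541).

149⁻¹ mod 541: 149*305 ≡ 1 (mod 541), so 149⁻¹ ≡ 305.
t = 74 + 149*((211 − 74)*305 mod 541) = 74 + 149*128 = 19146.

19146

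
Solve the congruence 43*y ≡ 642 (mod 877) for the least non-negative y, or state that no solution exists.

586

gcd(43, 877) = 1, so a unique solution mod 877 exists.
43⁻¹ ≡ 102 (mod 877).
y ≡ 102*642 ≡ 586 (mod 877).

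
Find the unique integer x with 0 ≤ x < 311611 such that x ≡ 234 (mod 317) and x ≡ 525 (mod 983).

317⁻¹ mod 983: 317·645 ≡ 1 (mod 983), so 317⁻¹ ≡ 645.
x = 234 + 317·((525 − 234)·645 mod 983) = 234 + 317·925 = 293459.

293459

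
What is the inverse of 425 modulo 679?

Apply the Euclidean algorithm and back-substitute:
679 = 1×425 + 254
425 = 1×254 + 171
254 = 1×171 + 83
171 = 2×83 + 5
83 = 16×5 + 3
5 = 1×3 + 2
3 = 1×2 + 1
2 = 2×1 + 0
gcd(425, 679) = 1, so the inverse exists.
Back-substitute for 1:
1 = 1×3 − 1×2
  = −1×5 + 2×3
  = 2×83 − 33×5
  = −33×171 + 68×83
  = 68×254 − 101×171
  = −101×425 + 169×254
  = 169×679 − 270×425
So 425⁻¹ ≡ −270 ≡ 409 (mod 679).

409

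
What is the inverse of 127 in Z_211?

Run the extended Euclidean algorithm:
211 = 1*127 + 84
127 = 1*84 + 43
84 = 1*43 + 41
43 = 1*41 + 2
41 = 20*2 + 1
2 = 2*1 + 0
gcd(127, 211) = 1, so the inverse exists.
Back-substitute for 1:
1 = 1*41 − 20*2
  = −20*43 + 21*41
  = 21*84 − 41*43
  = −41*127 + 62*84
  = 62*211 − 103*127
So 127⁻¹ ≡ −103 ≡ 108 (mod 211).

108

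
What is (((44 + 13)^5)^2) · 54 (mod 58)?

54

44 + 13 = 57
(57)^5 ≡ 57 (mod 58)
(57)^2 ≡ 1 (mod 58)
1 · 54 = 54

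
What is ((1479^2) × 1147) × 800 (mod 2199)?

1653

(1479)^2 ≡ 1635 (mod 2199)
1635 × 1147 = 1875345 ≡ 1797 (mod 2199)
1797 × 800 = 1437600 ≡ 1653 (mod 2199)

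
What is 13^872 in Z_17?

1

Using repeated squaring:
872 in binary is 1101101000, i.e. 872 = 512 + 256 + 64 + 32 + 8.
13^1 ≡ 13 (mod 17)
13^2 ≡ 13^2 = 169 ≡ 16 (mod 17)
13^4 ≡ 16^2 = 256 ≡ 1 (mod 17)
13^8 ≡ 1^2 = 1 (mod 17)
13^16 ≡ 1^2 = 1 (mod 17)
13^32 ≡ 1^2 = 1 (mod 17)
13^64 ≡ 1^2 = 1 (mod 17)
13^128 ≡ 1^2 = 1 (mod 17)
13^256 ≡ 1^2 = 1 (mod 17)
13^512 ≡ 1^2 = 1 (mod 17)
13^872 = 13^512 * 13^256 * 13^64 * 13^32 * 13^8 ≡ 1 * 1 * 1 * 1 * 1 (mod 17).
Accumulate the product:
1 * 1 = 1
1 * 1 = 1
1 * 1 = 1
1 * 1 = 1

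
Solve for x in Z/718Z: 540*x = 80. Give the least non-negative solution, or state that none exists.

gcd(540, 718) = 2, and 2 | 80, so solutions exist.
Divide through by 2: 270*x mod 359 = 40.
270⁻¹ ≡ 121 (mod 359).
x ≡ 121*40 ≡ 173 (mod 359).
The smallest non-negative solution is x = 173.

173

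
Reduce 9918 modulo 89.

39

9918 = 111·89 + 39, so 9918 ≡ 39 (mod 89).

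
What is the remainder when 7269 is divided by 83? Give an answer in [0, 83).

7269 = 87*83 + 48, so 7269 ≡ 48 (mod 83).

48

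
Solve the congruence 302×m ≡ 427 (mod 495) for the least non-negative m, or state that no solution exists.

gcd(302, 495) = 1, so a unique solution mod 495 exists.
302⁻¹ ≡ 218 (mod 495).
m ≡ 218×427 ≡ 26 (mod 495).

26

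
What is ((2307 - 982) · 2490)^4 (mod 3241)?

1313

2307 - 982 = 1325
1325 · 2490 = 3299250 ≡ 3153 (mod 3241)
(3153)^4 ≡ 1313 (mod 3241)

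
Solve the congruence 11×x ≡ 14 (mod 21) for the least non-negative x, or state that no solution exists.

gcd(11, 21) = 1, so a unique solution mod 21 exists.
11⁻¹ ≡ 2 (mod 21).
x ≡ 2×14 ≡ 7 (mod 21).

7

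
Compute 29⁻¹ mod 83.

By the extended Euclidean algorithm:
83 = 2*29 + 25
29 = 1*25 + 4
25 = 6*4 + 1
4 = 4*1 + 0
gcd(29, 83) = 1, so the inverse exists.
Back-substitute for 1:
1 = 1*25 − 6*4
  = −6*29 + 7*25
  = 7*83 − 20*29
So 29⁻¹ ≡ −20 ≡ 63 (mod 83).

63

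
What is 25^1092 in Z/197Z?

25^1 ≡ 25 (mod 197)
25^2 ≡ 25^2 = 625 ≡ 34 (mod 197)
25^4 ≡ 34^2 = 1156 ≡ 171 (mod 197)
25^8 ≡ 171^2 = 29241 ≡ 85 (mod 197)
25^16 ≡ 85^2 = 7225 ≡ 133 (mod 197)
25^32 ≡ 133^2 = 17689 ≡ 156 (mod 197)
25^64 ≡ 156^2 = 24336 ≡ 105 (mod 197)
25^128 ≡ 105^2 = 11025 ≡ 190 (mod 197)
25^256 ≡ 190^2 = 36100 ≡ 49 (mod 197)
25^512 ≡ 49^2 = 2401 ≡ 37 (mod 197)
25^1024 ≡ 37^2 = 1369 ≡ 187 (mod 197)
25^1092 = 25^1024 * 25^64 * 25^4 ≡ 187 * 105 * 171 (mod 197).
Accumulate the product:
187 * 105 = 19635 ≡ 132
132 * 171 = 22572 ≡ 114

114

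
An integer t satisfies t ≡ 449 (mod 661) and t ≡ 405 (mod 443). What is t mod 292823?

217918

661⁻¹ mod 443: 661*63 ≡ 1 (mod 443), so 661⁻¹ ≡ 63.
t = 449 + 661*((405 − 449)*63 mod 443) = 449 + 661*329 = 217918.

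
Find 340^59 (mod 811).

253

Compute successive squares:
59 in binary is 111011, i.e. 59 = 32 + 16 + 8 + 2 + 1.
340^1 ≡ 340 (mod 811)
340^2 ≡ 340^2 = 115600 ≡ 438 (mod 811)
340^4 ≡ 438^2 = 191844 ≡ 448 (mod 811)
340^8 ≡ 448^2 = 200704 ≡ 387 (mod 811)
340^16 ≡ 387^2 = 149769 ≡ 545 (mod 811)
340^32 ≡ 545^2 = 297025 ≡ 199 (mod 811)
340^59 = 340^32 · 340^16 · 340^8 · 340^2 · 340^1 ≡ 199 · 545 · 387 · 438 · 340 (mod 811).
Accumulate the product:
199 · 545 = 108455 ≡ 592
592 · 387 = 229104 ≡ 402
402 · 438 = 176076 ≡ 89
89 · 340 = 30260 ≡ 253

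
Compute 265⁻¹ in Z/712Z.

489

712 = 2×265 + 182
265 = 1×182 + 83
182 = 2×83 + 16
83 = 5×16 + 3
16 = 5×3 + 1
3 = 3×1 + 0
gcd(265, 712) = 1, so the inverse exists.
Back-substitute for 1:
1 = 1×16 − 5×3
  = −5×83 + 26×16
  = 26×182 − 57×83
  = −57×265 + 83×182
  = 83×712 − 223×265
So 265⁻¹ ≡ −223 ≡ 489 (mod 712).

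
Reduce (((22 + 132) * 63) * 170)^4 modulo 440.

22 + 132 = 154
154 * 63 = 9702 ≡ 22 (mod 440)
22 * 170 = 3740 ≡ 220 (mod 440)
(220)^4 ≡ 0 (mod 440)

0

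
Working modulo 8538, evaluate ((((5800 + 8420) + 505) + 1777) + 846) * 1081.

5800 + 8420 = 14220 ≡ 5682 (mod 8538)
5682 + 505 = 6187
6187 + 1777 = 7964
7964 + 846 = 8810 ≡ 272 (mod 8538)
272 * 1081 = 294032 ≡ 3740 (mod 8538)

3740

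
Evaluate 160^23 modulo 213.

By square-and-multiply:
23 in binary is 10111, i.e. 23 = 16 + 4 + 2 + 1.
160^1 ≡ 160 (mod 213)
160^2 ≡ 160^2 = 25600 ≡ 40 (mod 213)
160^4 ≡ 40^2 = 1600 ≡ 109 (mod 213)
160^8 ≡ 109^2 = 11881 ≡ 166 (mod 213)
160^16 ≡ 166^2 = 27556 ≡ 79 (mod 213)
160^23 = 160^16 · 160^4 · 160^2 · 160^1 ≡ 79 · 109 · 40 · 160 (mod 213).
Accumulate the product:
79 · 109 = 8611 ≡ 91
91 · 40 = 3640 ≡ 19
19 · 160 = 3040 ≡ 58

58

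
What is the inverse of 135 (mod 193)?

Run the extended Euclidean algorithm:
193 = 1·135 + 58
135 = 2·58 + 19
58 = 3·19 + 1
19 = 19·1 + 0
gcd(135, 193) = 1, so the inverse exists.
Bézout: 1 = 7·193 − 10·135.
So 135⁻¹ ≡ −10 ≡ 183 (mod 193).

183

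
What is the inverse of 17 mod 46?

Run the extended Euclidean algorithm:
46 = 2·17 + 12
17 = 1·12 + 5
12 = 2·5 + 2
5 = 2·2 + 1
2 = 2·1 + 0
gcd(17, 46) = 1, so the inverse exists.
Bézout: 1 = −7·46 + 19·17.
So 17⁻¹ ≡ 19 (mod 46).

19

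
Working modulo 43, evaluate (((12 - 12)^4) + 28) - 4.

24

12 - 12 = 0
(0)^4 ≡ 0 (mod 43)
0 + 28 = 28
28 - 4 = 24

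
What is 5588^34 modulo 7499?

2886

By square-and-multiply:
34 in binary is 100010, i.e. 34 = 32 + 2.
5588^1 ≡ 5588 (mod 7499)
5588^2 ≡ 5588^2 = 31225744 ≡ 7407 (mod 7499)
5588^4 ≡ 7407^2 = 54863649 ≡ 965 (mod 7499)
5588^8 ≡ 965^2 = 931225 ≡ 1349 (mod 7499)
5588^16 ≡ 1349^2 = 1819801 ≡ 5043 (mod 7499)
5588^32 ≡ 5043^2 = 25431849 ≡ 2740 (mod 7499)
5588^34 = 5588^32 * 5588^2 ≡ 2740 * 7407 (mod 7499).
2740 * 7407 = 20295180 ≡ 2886 (mod 7499).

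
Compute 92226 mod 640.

92226 = 144·640 + 66, so 92226 ≡ 66 (mod 640).

66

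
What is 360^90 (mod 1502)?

Compute successive squares:
90 in binary is 1011010, i.e. 90 = 64 + 16 + 8 + 2.
360^1 ≡ 360 (mod 1502)
360^2 ≡ 360^2 = 129600 ≡ 428 (mod 1502)
360^4 ≡ 428^2 = 183184 ≡ 1442 (mod 1502)
360^8 ≡ 1442^2 = 2079364 ≡ 596 (mod 1502)
360^16 ≡ 596^2 = 355216 ≡ 744 (mod 1502)
360^32 ≡ 744^2 = 553536 ≡ 800 (mod 1502)
360^64 ≡ 800^2 = 640000 ≡ 148 (mod 1502)
360^90 = 360^64 · 360^16 · 360^8 · 360^2 ≡ 148 · 744 · 596 · 428 (mod 1502).
Accumulate the product:
148 · 744 = 110112 ≡ 466
466 · 596 = 277736 ≡ 1368
1368 · 428 = 585504 ≡ 1226

1226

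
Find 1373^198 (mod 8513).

7643

Using repeated squaring:
198 in binary is 11000110, i.e. 198 = 128 + 64 + 4 + 2.
1373^1 ≡ 1373 (mod 8513)
1373^2 ≡ 1373^2 = 1885129 ≡ 3756 (mod 8513)
1373^4 ≡ 3756^2 = 14107536 ≡ 1495 (mod 8513)
1373^8 ≡ 1495^2 = 2235025 ≡ 4619 (mod 8513)
1373^16 ≡ 4619^2 = 21335161 ≡ 1583 (mod 8513)
1373^32 ≡ 1583^2 = 2505889 ≡ 3067 (mod 8513)
1373^64 ≡ 3067^2 = 9406489 ≡ 8137 (mod 8513)
1373^128 ≡ 8137^2 = 66210769 ≡ 5168 (mod 8513)
1373^198 = 1373^128 × 1373^64 × 1373^4 × 1373^2 ≡ 5168 × 8137 × 1495 × 3756 (mod 8513).
Accumulate the product:
5168 × 8137 = 42052016 ≡ 6309
6309 × 1495 = 9431955 ≡ 8064
8064 × 3756 = 30288384 ≡ 7643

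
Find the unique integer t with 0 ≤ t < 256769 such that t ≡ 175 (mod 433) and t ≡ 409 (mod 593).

433⁻¹ mod 593: 433*63 ≡ 1 (mod 593), so 433⁻¹ ≡ 63.
t = 175 + 433*((409 − 175)*63 mod 593) = 175 + 433*510 = 221005.
Check: 221005 mod 433 = 175, 221005 mod 593 = 409. ✓

221005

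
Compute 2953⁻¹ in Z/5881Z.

Apply the Euclidean algorithm and back-substitute:
5881 = 1×2953 + 2928
2953 = 1×2928 + 25
2928 = 117×25 + 3
25 = 8×3 + 1
3 = 3×1 + 0
gcd(2953, 5881) = 1, so the inverse exists.
Bézout: 1 = −945×5881 + 1882×2953.
So 2953⁻¹ ≡ 1882 (mod 5881).

1882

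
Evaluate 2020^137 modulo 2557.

2020^1 ≡ 2020 (mod 2557)
2020^2 ≡ 2020^2 = 4080400 ≡ 1985 (mod 2557)
2020^4 ≡ 1985^2 = 3940225 ≡ 2445 (mod 2557)
2020^8 ≡ 2445^2 = 5978025 ≡ 2316 (mod 2557)
2020^16 ≡ 2316^2 = 5363856 ≡ 1827 (mod 2557)
2020^32 ≡ 1827^2 = 3337929 ≡ 1044 (mod 2557)
2020^64 ≡ 1044^2 = 1089936 ≡ 654 (mod 2557)
2020^128 ≡ 654^2 = 427716 ≡ 697 (mod 2557)
2020^137 = 2020^128 · 2020^8 · 2020^1 ≡ 697 · 2316 · 2020 (mod 2557).
Accumulate the product:
697 · 2316 = 1614252 ≡ 785
785 · 2020 = 1585700 ≡ 360

360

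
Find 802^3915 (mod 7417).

4409

Compute successive squares:
802^1 ≡ 802 (mod 7417)
802^2 ≡ 802^2 = 643204 ≡ 5342 (mod 7417)
802^4 ≡ 5342^2 = 28536964 ≡ 3765 (mod 7417)
802^8 ≡ 3765^2 = 14175225 ≡ 1338 (mod 7417)
802^16 ≡ 1338^2 = 1790244 ≡ 2747 (mod 7417)
802^32 ≡ 2747^2 = 7546009 ≡ 2920 (mod 7417)
802^64 ≡ 2920^2 = 8526400 ≡ 4267 (mod 7417)
802^128 ≡ 4267^2 = 18207289 ≡ 5971 (mod 7417)
802^256 ≡ 5971^2 = 35652841 ≡ 6739 (mod 7417)
802^512 ≡ 6739^2 = 45414121 ≡ 7247 (mod 7417)
802^1024 ≡ 7247^2 = 52519009 ≡ 6649 (mod 7417)
802^2048 ≡ 6649^2 = 44209201 ≡ 3881 (mod 7417)
802^3915 = 802^2048 × 802^1024 × 802^512 × 802^256 × 802^64 × 802^8 × 802^2 × 802^1 ≡ 3881 × 6649 × 7247 × 6739 × 4267 × 1338 × 5342 × 802 (mod 7417).
Accumulate the product:
3881 × 6649 = 25804769 ≡ 1026
1026 × 7247 = 7435422 ≡ 3588
3588 × 6739 = 24179532 ≡ 112
112 × 4267 = 477904 ≡ 3216
3216 × 1338 = 4303008 ≡ 1148
1148 × 5342 = 6132616 ≡ 6174
6174 × 802 = 4951548 ≡ 4409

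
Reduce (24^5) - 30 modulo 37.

9

(24)^5 ≡ 2 (mod 37)
2 - 30 = -28 ≡ 9 (mod 37)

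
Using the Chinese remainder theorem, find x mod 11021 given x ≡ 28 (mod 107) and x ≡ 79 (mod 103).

9658

107⁻¹ mod 103: 107×26 ≡ 1 (mod 103), so 107⁻¹ ≡ 26.
x = 28 + 107×((79 − 28)×26 mod 103) = 28 + 107×90 = 9658.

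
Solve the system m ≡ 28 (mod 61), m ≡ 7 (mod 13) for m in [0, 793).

61⁻¹ mod 13: 61×3 ≡ 1 (mod 13), so 61⁻¹ ≡ 3.
m = 28 + 61×((7 − 28)×3 mod 13) = 28 + 61×2 = 150.

150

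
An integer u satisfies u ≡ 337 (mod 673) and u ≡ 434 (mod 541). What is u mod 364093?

64272

673⁻¹ mod 541: 673*291 ≡ 1 (mod 541), so 673⁻¹ ≡ 291.
u = 337 + 673*((434 − 337)*291 mod 541) = 337 + 673*95 = 64272.
Check: 64272 mod 673 = 337, 64272 mod 541 = 434. ✓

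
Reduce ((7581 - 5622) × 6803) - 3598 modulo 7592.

7111

7581 - 5622 = 1959
1959 × 6803 = 13327077 ≡ 3117 (mod 7592)
3117 - 3598 = -481 ≡ 7111 (mod 7592)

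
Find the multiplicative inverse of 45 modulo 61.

19

By the extended Euclidean algorithm:
61 = 1*45 + 16
45 = 2*16 + 13
16 = 1*13 + 3
13 = 4*3 + 1
3 = 3*1 + 0
gcd(45, 61) = 1, so the inverse exists.
Bézout: 1 = −14*61 + 19*45.
So 45⁻¹ ≡ 19 (mod 61).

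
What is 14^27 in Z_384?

128

Using repeated squaring:
14^1 ≡ 14 (mod 384)
14^2 ≡ 14^2 = 196 (mod 384)
14^4 ≡ 196^2 = 38416 ≡ 16 (mod 384)
14^8 ≡ 16^2 = 256 (mod 384)
14^16 ≡ 256^2 = 65536 ≡ 256 (mod 384)
14^27 = 14^16 * 14^8 * 14^2 * 14^1 ≡ 256 * 256 * 196 * 14 (mod 384).
Accumulate the product:
256 * 256 = 65536 ≡ 256
256 * 196 = 50176 ≡ 256
256 * 14 = 3584 ≡ 128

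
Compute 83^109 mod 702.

109 in binary is 1101101, i.e. 109 = 64 + 32 + 8 + 4 + 1.
83^1 ≡ 83 (mod 702)
83^2 ≡ 83^2 = 6889 ≡ 571 (mod 702)
83^4 ≡ 571^2 = 326041 ≡ 313 (mod 702)
83^8 ≡ 313^2 = 97969 ≡ 391 (mod 702)
83^16 ≡ 391^2 = 152881 ≡ 547 (mod 702)
83^32 ≡ 547^2 = 299209 ≡ 157 (mod 702)
83^64 ≡ 157^2 = 24649 ≡ 79 (mod 702)
83^109 = 83^64 · 83^32 · 83^8 · 83^4 · 83^1 ≡ 79 · 157 · 391 · 313 · 83 (mod 702).
Accumulate the product:
79 · 157 = 12403 ≡ 469
469 · 391 = 183379 ≡ 157
157 · 313 = 49141 ≡ 1
1 · 83 = 83

83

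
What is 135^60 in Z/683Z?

329

Using repeated squaring:
60 in binary is 111100, i.e. 60 = 32 + 16 + 8 + 4.
135^1 ≡ 135 (mod 683)
135^2 ≡ 135^2 = 18225 ≡ 467 (mod 683)
135^4 ≡ 467^2 = 218089 ≡ 212 (mod 683)
135^8 ≡ 212^2 = 44944 ≡ 549 (mod 683)
135^16 ≡ 549^2 = 301401 ≡ 198 (mod 683)
135^32 ≡ 198^2 = 39204 ≡ 273 (mod 683)
135^60 = 135^32 · 135^16 · 135^8 · 135^4 ≡ 273 · 198 · 549 · 212 (mod 683).
Accumulate the product:
273 · 198 = 54054 ≡ 97
97 · 549 = 53253 ≡ 662
662 · 212 = 140344 ≡ 329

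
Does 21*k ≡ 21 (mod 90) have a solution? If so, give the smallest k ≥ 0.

gcd(21, 90) = 3, and 3 | 21, so solutions exist.
Divide through by 3: 7*k ≡ 7 mod 30.
7⁻¹ ≡ 13 (mod 30).
k ≡ 13*7 ≡ 1 (mod 30).
The smallest non-negative solution is k = 1.

1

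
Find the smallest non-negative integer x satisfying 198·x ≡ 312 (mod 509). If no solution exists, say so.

17

gcd(198, 509) = 1, so a unique solution mod 509 exists.
198⁻¹ ≡ 18 (mod 509).
x ≡ 18·312 ≡ 17 (mod 509).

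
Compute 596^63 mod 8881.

Using repeated squaring:
63 in binary is 111111, i.e. 63 = 32 + 16 + 8 + 4 + 2 + 1.
596^1 ≡ 596 (mod 8881)
596^2 ≡ 596^2 = 355216 ≡ 8857 (mod 8881)
596^4 ≡ 8857^2 = 78446449 ≡ 576 (mod 8881)
596^8 ≡ 576^2 = 331776 ≡ 3179 (mod 8881)
596^16 ≡ 3179^2 = 10106041 ≡ 8344 (mod 8881)
596^32 ≡ 8344^2 = 69622336 ≡ 4177 (mod 8881)
596^63 = 596^32 · 596^16 · 596^8 · 596^4 · 596^2 · 596^1 ≡ 4177 · 8344 · 3179 · 576 · 8857 · 596 (mod 8881).
Accumulate the product:
4177 · 8344 = 34852888 ≡ 3844
3844 · 3179 = 12220076 ≡ 8701
8701 · 576 = 5011776 ≡ 2892
2892 · 8857 = 25614444 ≡ 1640
1640 · 596 = 977440 ≡ 530

530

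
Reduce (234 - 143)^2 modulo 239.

234 - 143 = 91
(91)^2 ≡ 155 (mod 239)

155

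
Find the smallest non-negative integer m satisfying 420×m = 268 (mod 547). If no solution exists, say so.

gcd(420, 547) = 1, so a unique solution mod 547 exists.
420⁻¹ ≡ 491 (mod 547).
m ≡ 491×268 ≡ 308 (mod 547).

308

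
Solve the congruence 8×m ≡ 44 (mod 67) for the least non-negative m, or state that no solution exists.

gcd(8, 67) = 1, so a unique solution mod 67 exists.
8⁻¹ ≡ 42 (mod 67).
m ≡ 42×44 ≡ 39 (mod 67).

39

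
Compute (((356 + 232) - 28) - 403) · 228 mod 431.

23

356 + 232 = 588 ≡ 157 (mod 431)
157 - 28 = 129
129 - 403 = -274 ≡ 157 (mod 431)
157 · 228 = 35796 ≡ 23 (mod 431)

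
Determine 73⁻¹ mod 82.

By the extended Euclidean algorithm:
82 = 1·73 + 9
73 = 8·9 + 1
9 = 9·1 + 0
gcd(73, 82) = 1, so the inverse exists.
Bézout: 1 = −8·82 + 9·73.
So 73⁻¹ ≡ 9 (mod 82).

9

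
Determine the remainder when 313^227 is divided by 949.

66

Compute successive squares:
227 in binary is 11100011, i.e. 227 = 128 + 64 + 32 + 2 + 1.
313^1 ≡ 313 (mod 949)
313^2 ≡ 313^2 = 97969 ≡ 222 (mod 949)
313^4 ≡ 222^2 = 49284 ≡ 885 (mod 949)
313^8 ≡ 885^2 = 783225 ≡ 300 (mod 949)
313^16 ≡ 300^2 = 90000 ≡ 794 (mod 949)
313^32 ≡ 794^2 = 630436 ≡ 300 (mod 949)
313^64 ≡ 300^2 = 90000 ≡ 794 (mod 949)
313^128 ≡ 794^2 = 630436 ≡ 300 (mod 949)
313^227 = 313^128 × 313^64 × 313^32 × 313^2 × 313^1 ≡ 300 × 794 × 300 × 222 × 313 (mod 949).
Accumulate the product:
300 × 794 = 238200 ≡ 1
1 × 300 = 300
300 × 222 = 66600 ≡ 170
170 × 313 = 53210 ≡ 66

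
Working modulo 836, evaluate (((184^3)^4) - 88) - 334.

478

(184)^3 ≡ 468 (mod 836)
(468)^4 ≡ 64 (mod 836)
64 - 88 = -24 ≡ 812 (mod 836)
812 - 334 = 478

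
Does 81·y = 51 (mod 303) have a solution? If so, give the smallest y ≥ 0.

gcd(81, 303) = 3, and 3 | 51, so solutions exist.
Divide through by 3: 27·y ≡ 17 mod 101.
27⁻¹ ≡ 15 (mod 101).
y ≡ 15·17 ≡ 53 (mod 101).
The smallest non-negative solution is y = 53.

53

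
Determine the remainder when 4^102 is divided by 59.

By square-and-multiply:
102 in binary is 1100110, i.e. 102 = 64 + 32 + 4 + 2.
4^1 ≡ 4 (mod 59)
4^2 ≡ 4^2 = 16 (mod 59)
4^4 ≡ 16^2 = 256 ≡ 20 (mod 59)
4^8 ≡ 20^2 = 400 ≡ 46 (mod 59)
4^16 ≡ 46^2 = 2116 ≡ 51 (mod 59)
4^32 ≡ 51^2 = 2601 ≡ 5 (mod 59)
4^64 ≡ 5^2 = 25 (mod 59)
4^102 = 4^64 * 4^32 * 4^4 * 4^2 ≡ 25 * 5 * 20 * 16 (mod 59).
Accumulate the product:
25 * 5 = 125 ≡ 7
7 * 20 = 140 ≡ 22
22 * 16 = 352 ≡ 57

57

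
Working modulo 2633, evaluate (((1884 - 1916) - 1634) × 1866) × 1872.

2284

1884 - 1916 = -32 ≡ 2601 (mod 2633)
2601 - 1634 = 967
967 × 1866 = 1804422 ≡ 817 (mod 2633)
817 × 1872 = 1529424 ≡ 2284 (mod 2633)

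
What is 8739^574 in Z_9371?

574 in binary is 1000111110, i.e. 574 = 512 + 32 + 16 + 8 + 4 + 2.
8739^1 ≡ 8739 (mod 9371)
8739^2 ≡ 8739^2 = 76370121 ≡ 5842 (mod 9371)
8739^4 ≡ 5842^2 = 34128964 ≡ 9153 (mod 9371)
8739^8 ≡ 9153^2 = 83777409 ≡ 669 (mod 9371)
8739^16 ≡ 669^2 = 447561 ≡ 7124 (mod 9371)
8739^32 ≡ 7124^2 = 50751376 ≡ 7411 (mod 9371)
8739^64 ≡ 7411^2 = 54922921 ≡ 8861 (mod 9371)
8739^128 ≡ 8861^2 = 78517321 ≡ 7083 (mod 9371)
8739^256 ≡ 7083^2 = 50168889 ≡ 5926 (mod 9371)
8739^512 ≡ 5926^2 = 35117476 ≡ 4339 (mod 9371)
8739^574 = 8739^512 · 8739^32 · 8739^16 · 8739^8 · 8739^4 · 8739^2 ≡ 4339 · 7411 · 7124 · 669 · 9153 · 5842 (mod 9371).
Accumulate the product:
4339 · 7411 = 32156329 ≡ 4428
4428 · 7124 = 31545072 ≡ 2286
2286 · 669 = 1529334 ≡ 1861
1861 · 9153 = 17033733 ≡ 6626
6626 · 5842 = 38709092 ≡ 6862

6862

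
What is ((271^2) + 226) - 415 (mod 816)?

628

(271)^2 ≡ 1 (mod 816)
1 + 226 = 227
227 - 415 = -188 ≡ 628 (mod 816)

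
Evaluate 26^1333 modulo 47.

38

1333 in binary is 10100110101, i.e. 1333 = 1024 + 256 + 32 + 16 + 4 + 1.
26^1 ≡ 26 (mod 47)
26^2 ≡ 26^2 = 676 ≡ 18 (mod 47)
26^4 ≡ 18^2 = 324 ≡ 42 (mod 47)
26^8 ≡ 42^2 = 1764 ≡ 25 (mod 47)
26^16 ≡ 25^2 = 625 ≡ 14 (mod 47)
26^32 ≡ 14^2 = 196 ≡ 8 (mod 47)
26^64 ≡ 8^2 = 64 ≡ 17 (mod 47)
26^128 ≡ 17^2 = 289 ≡ 7 (mod 47)
26^256 ≡ 7^2 = 49 ≡ 2 (mod 47)
26^512 ≡ 2^2 = 4 (mod 47)
26^1024 ≡ 4^2 = 16 (mod 47)
26^1333 = 26^1024 * 26^256 * 26^32 * 26^16 * 26^4 * 26^1 ≡ 16 * 2 * 8 * 14 * 42 * 26 (mod 47).
Accumulate the product:
16 * 2 = 32
32 * 8 = 256 ≡ 21
21 * 14 = 294 ≡ 12
12 * 42 = 504 ≡ 34
34 * 26 = 884 ≡ 38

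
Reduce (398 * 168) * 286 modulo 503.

50

398 * 168 = 66864 ≡ 468 (mod 503)
468 * 286 = 133848 ≡ 50 (mod 503)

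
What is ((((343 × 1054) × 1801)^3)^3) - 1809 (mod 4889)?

2801

343 × 1054 = 361522 ≡ 4625 (mod 4889)
4625 × 1801 = 8329625 ≡ 3658 (mod 4889)
(3658)^3 ≡ 3226 (mod 4889)
(3226)^3 ≡ 4610 (mod 4889)
4610 - 1809 = 2801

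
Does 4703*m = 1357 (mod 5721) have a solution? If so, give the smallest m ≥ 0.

gcd(4703, 5721) = 1, so a unique solution mod 5721 exists.
4703⁻¹ ≡ 680 (mod 5721).
m ≡ 680*1357 ≡ 1679 (mod 5721).

1679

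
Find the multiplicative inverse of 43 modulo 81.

49

Run the extended Euclidean algorithm:
81 = 1·43 + 38
43 = 1·38 + 5
38 = 7·5 + 3
5 = 1·3 + 2
3 = 1·2 + 1
2 = 2·1 + 0
gcd(43, 81) = 1, so the inverse exists.
Back-substitute for 1:
1 = 1·3 − 1·2
  = −1·5 + 2·3
  = 2·38 − 15·5
  = −15·43 + 17·38
  = 17·81 − 32·43
So 43⁻¹ ≡ −32 ≡ 49 (mod 81).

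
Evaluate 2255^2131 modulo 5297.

By square-and-multiply:
2131 in binary is 100001010011, i.e. 2131 = 2048 + 64 + 16 + 2 + 1.
2255^1 ≡ 2255 (mod 5297)
2255^2 ≡ 2255^2 = 5085025 ≡ 5202 (mod 5297)
2255^4 ≡ 5202^2 = 27060804 ≡ 3728 (mod 5297)
2255^8 ≡ 3728^2 = 13897984 ≡ 3953 (mod 5297)
2255^16 ≡ 3953^2 = 15626209 ≡ 59 (mod 5297)
2255^32 ≡ 59^2 = 3481 (mod 5297)
2255^64 ≡ 3481^2 = 12117361 ≡ 3122 (mod 5297)
2255^128 ≡ 3122^2 = 9746884 ≡ 404 (mod 5297)
2255^256 ≡ 404^2 = 163216 ≡ 4306 (mod 5297)
2255^512 ≡ 4306^2 = 18541636 ≡ 2136 (mod 5297)
2255^1024 ≡ 2136^2 = 4562496 ≡ 1779 (mod 5297)
2255^2048 ≡ 1779^2 = 3164841 ≡ 2532 (mod 5297)
2255^2131 = 2255^2048 * 2255^64 * 2255^16 * 2255^2 * 2255^1 ≡ 2532 * 3122 * 59 * 5202 * 2255 (mod 5297).
Accumulate the product:
2532 * 3122 = 7904904 ≡ 1780
1780 * 59 = 105020 ≡ 4377
4377 * 5202 = 22769154 ≡ 2648
2648 * 2255 = 5971240 ≡ 1521

1521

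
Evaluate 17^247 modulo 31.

17^1 ≡ 17 (mod 31)
17^2 ≡ 17^2 = 289 ≡ 10 (mod 31)
17^4 ≡ 10^2 = 100 ≡ 7 (mod 31)
17^8 ≡ 7^2 = 49 ≡ 18 (mod 31)
17^16 ≡ 18^2 = 324 ≡ 14 (mod 31)
17^32 ≡ 14^2 = 196 ≡ 10 (mod 31)
17^64 ≡ 10^2 = 100 ≡ 7 (mod 31)
17^128 ≡ 7^2 = 49 ≡ 18 (mod 31)
17^247 = 17^128 * 17^64 * 17^32 * 17^16 * 17^4 * 17^2 * 17^1 ≡ 18 * 7 * 10 * 14 * 7 * 10 * 17 (mod 31).
Accumulate the product:
18 * 7 = 126 ≡ 2
2 * 10 = 20
20 * 14 = 280 ≡ 1
1 * 7 = 7
7 * 10 = 70 ≡ 8
8 * 17 = 136 ≡ 12

12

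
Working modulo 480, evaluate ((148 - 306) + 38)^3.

0

148 - 306 = -158 ≡ 322 (mod 480)
322 + 38 = 360
(360)^3 ≡ 0 (mod 480)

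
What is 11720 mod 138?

11720 = 84*138 + 128, so 11720 ≡ 128 (mod 138).

128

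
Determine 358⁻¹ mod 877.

By the extended Euclidean algorithm:
877 = 2·358 + 161
358 = 2·161 + 36
161 = 4·36 + 17
36 = 2·17 + 2
17 = 8·2 + 1
2 = 2·1 + 0
gcd(358, 877) = 1, so the inverse exists.
Bézout: 1 = 169·877 − 414·358.
So 358⁻¹ ≡ −414 ≡ 463 (mod 877).

463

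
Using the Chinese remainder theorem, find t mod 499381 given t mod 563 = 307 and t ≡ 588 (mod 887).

47599

563⁻¹ mod 887: 563·720 ≡ 1 (mod 887), so 563⁻¹ ≡ 720.
t = 307 + 563·((588 − 307)·720 mod 887) = 307 + 563·84 = 47599.
Check: 47599 mod 563 = 307, 47599 mod 887 = 588. ✓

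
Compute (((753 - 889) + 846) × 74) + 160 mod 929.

676

753 - 889 = -136 ≡ 793 (mod 929)
793 + 846 = 1639 ≡ 710 (mod 929)
710 × 74 = 52540 ≡ 516 (mod 929)
516 + 160 = 676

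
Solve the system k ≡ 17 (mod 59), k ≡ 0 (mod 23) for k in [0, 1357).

253

59⁻¹ mod 23: 59×16 ≡ 1 (mod 23), so 59⁻¹ ≡ 16.
k = 17 + 59×((0 − 17)×16 mod 23) = 17 + 59×4 = 253.
Check: 253 mod 59 = 17, 253 mod 23 = 0. ✓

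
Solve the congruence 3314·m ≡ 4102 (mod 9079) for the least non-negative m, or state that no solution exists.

gcd(3314, 9079) = 1, so a unique solution mod 9079 exists.
3314⁻¹ ≡ 4408 (mod 9079).
m ≡ 4408·4102 ≡ 5327 (mod 9079).

5327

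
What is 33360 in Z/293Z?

33360 = 113·293 + 251, so 33360 ≡ 251 (mod 293).

251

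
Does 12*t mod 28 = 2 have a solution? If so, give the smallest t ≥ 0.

no solution

gcd(12, 28) = 4, and 4 does not divide 2.
So the congruence has no solution.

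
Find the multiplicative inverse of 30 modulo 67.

By the extended Euclidean algorithm:
67 = 2·30 + 7
30 = 4·7 + 2
7 = 3·2 + 1
2 = 2·1 + 0
gcd(30, 67) = 1, so the inverse exists.
Back-substitute for 1:
1 = 1·7 − 3·2
  = −3·30 + 13·7
  = 13·67 − 29·30
So 30⁻¹ ≡ −29 ≡ 38 (mod 67).

38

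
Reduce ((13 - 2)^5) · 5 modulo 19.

13 - 2 = 11
(11)^5 ≡ 7 (mod 19)
7 · 5 = 35 ≡ 16 (mod 19)

16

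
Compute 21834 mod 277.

228

21834 = 78×277 + 228, so 21834 ≡ 228 (mod 277).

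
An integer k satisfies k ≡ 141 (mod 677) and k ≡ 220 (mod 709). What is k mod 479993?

677⁻¹ mod 709: 677×288 ≡ 1 (mod 709), so 677⁻¹ ≡ 288.
k = 141 + 677×((220 − 141)×288 mod 709) = 141 + 677×64 = 43469.

43469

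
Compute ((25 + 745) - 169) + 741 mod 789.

25 + 745 = 770
770 - 169 = 601
601 + 741 = 1342 ≡ 553 (mod 789)

553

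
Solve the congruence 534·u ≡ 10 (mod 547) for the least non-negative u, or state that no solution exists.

gcd(534, 547) = 1, so a unique solution mod 547 exists.
534⁻¹ ≡ 42 (mod 547).
u ≡ 42·10 ≡ 420 (mod 547).

420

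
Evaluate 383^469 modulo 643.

417

383^1 ≡ 383 (mod 643)
383^2 ≡ 383^2 = 146689 ≡ 85 (mod 643)
383^4 ≡ 85^2 = 7225 ≡ 152 (mod 643)
383^8 ≡ 152^2 = 23104 ≡ 599 (mod 643)
383^16 ≡ 599^2 = 358801 ≡ 7 (mod 643)
383^32 ≡ 7^2 = 49 (mod 643)
383^64 ≡ 49^2 = 2401 ≡ 472 (mod 643)
383^128 ≡ 472^2 = 222784 ≡ 306 (mod 643)
383^256 ≡ 306^2 = 93636 ≡ 401 (mod 643)
383^469 = 383^256 * 383^128 * 383^64 * 383^16 * 383^4 * 383^1 ≡ 401 * 306 * 472 * 7 * 152 * 383 (mod 643).
Accumulate the product:
401 * 306 = 122706 ≡ 536
536 * 472 = 252992 ≡ 293
293 * 7 = 2051 ≡ 122
122 * 152 = 18544 ≡ 540
540 * 383 = 206820 ≡ 417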